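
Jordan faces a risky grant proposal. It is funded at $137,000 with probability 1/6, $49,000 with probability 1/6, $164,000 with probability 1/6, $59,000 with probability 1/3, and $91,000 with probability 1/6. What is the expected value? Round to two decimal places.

EV = 1/6 × 137000 + 1/6 × 49000 + 1/6 × 164000 + 1/3 × 59000 + 1/6 × 91000 = 22833.3333 + 8166.6667 + 27333.3333 + 19666.6667 + 15166.6667 = 93166.6667

$93,166.67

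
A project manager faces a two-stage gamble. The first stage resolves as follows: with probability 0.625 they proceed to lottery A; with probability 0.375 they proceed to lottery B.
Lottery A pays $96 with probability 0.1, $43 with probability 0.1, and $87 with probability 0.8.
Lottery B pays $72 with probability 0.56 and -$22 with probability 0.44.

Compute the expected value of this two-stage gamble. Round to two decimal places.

EV(A) = 0.1 × 96 + 0.1 × 43 + 0.8 × 87 = 9.6 + 4.3 + 69.6 = 83.5
EV(B) = 0.56 × 72 + 0.44 × (-22) = 40.32 − 9.68 = 30.64
Overall = 0.625 × 83.5 + 0.375 × 30.64 = 52.1875 + 11.49 = 63.6775

$63.68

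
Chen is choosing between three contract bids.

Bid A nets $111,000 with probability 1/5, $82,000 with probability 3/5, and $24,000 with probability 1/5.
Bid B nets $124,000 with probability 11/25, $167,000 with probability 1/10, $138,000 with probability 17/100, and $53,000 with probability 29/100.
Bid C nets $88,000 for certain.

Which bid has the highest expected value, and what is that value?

Bid B ($110,090)

Bid A = 1/5 × 111000 + 3/5 × 82000 + 1/5 × 24000 = 22200 + 49200 + 4800 = 76200
Bid B = 11/25 × 124000 + 1/10 × 167000 + 17/100 × 138000 + 29/100 × 53000 = 54560 + 16700 + 23460 + 15370 = 110090
Bid C: 88000 (certain)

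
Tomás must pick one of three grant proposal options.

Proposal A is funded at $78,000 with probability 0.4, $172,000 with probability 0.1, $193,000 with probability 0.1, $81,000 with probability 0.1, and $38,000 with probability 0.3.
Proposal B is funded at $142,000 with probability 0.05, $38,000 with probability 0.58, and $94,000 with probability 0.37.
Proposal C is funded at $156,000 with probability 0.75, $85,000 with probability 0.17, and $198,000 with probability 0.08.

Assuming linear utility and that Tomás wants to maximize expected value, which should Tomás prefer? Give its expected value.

Proposal C ($147,290)

Proposal A = 0.4 × 78000 + 0.1 × 172000 + 0.1 × 193000 + 0.1 × 81000 + 0.3 × 38000 = 31200 + 17200 + 19300 + 8100 + 11400 = 87200
Proposal B = 0.05 × 142000 + 0.58 × 38000 + 0.37 × 94000 = 7100 + 22040 + 34780 = 63920
Proposal C = 0.75 × 156000 + 0.17 × 85000 + 0.08 × 198000 = 117000 + 14450 + 15840 = 147290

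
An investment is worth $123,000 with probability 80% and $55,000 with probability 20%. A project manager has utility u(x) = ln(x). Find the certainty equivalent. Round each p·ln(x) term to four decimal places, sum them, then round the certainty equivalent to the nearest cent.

E[u] = 0.8·ln(123000) + 0.2·ln(55000) = 9.3760 + 2.1830 = 11.5590
CE = e^11.5590 ≈ 104715.25

$104,715.25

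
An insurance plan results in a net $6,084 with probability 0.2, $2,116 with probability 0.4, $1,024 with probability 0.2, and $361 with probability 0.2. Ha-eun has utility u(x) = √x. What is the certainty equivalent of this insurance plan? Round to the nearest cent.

E[u] = 0.2·√6084 + 0.4·√2116 + 0.2·√1024 + 0.2·√361 = 0.2·78 + 0.4·46 + 0.2·32 + 0.2·19 = 44.2
CE = (44.2)² = 1953.64

$1,953.64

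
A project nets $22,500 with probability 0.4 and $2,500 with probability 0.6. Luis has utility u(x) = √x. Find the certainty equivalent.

$8,100

E[u] = 0.4·√22500 + 0.6·√2500 = 0.4·150 + 0.6·50 = 90
CE = (90)² = 8100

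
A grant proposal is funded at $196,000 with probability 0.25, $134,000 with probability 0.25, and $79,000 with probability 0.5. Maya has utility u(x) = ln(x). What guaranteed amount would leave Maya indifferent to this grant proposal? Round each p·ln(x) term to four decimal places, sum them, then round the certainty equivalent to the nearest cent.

E[u] = 0.25·ln(196000) + 0.25·ln(134000) + 0.5·ln(79000) = 3.0465 + 2.9514 + 5.6386 = 11.6365
CE = e^11.6365 ≈ 113153.43

$113,153.43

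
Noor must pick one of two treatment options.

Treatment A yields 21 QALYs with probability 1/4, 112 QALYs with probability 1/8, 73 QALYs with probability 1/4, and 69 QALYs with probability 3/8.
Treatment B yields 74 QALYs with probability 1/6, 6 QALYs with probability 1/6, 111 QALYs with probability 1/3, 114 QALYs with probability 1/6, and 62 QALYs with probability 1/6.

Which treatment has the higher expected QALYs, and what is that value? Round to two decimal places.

Treatment A = 1/4 × 21 + 1/8 × 112 + 1/4 × 73 + 3/8 × 69 = 5.25 + 14 + 18.25 + 25.875 = 63.375
Treatment B = 1/6 × 74 + 1/6 × 6 + 1/3 × 111 + 1/6 × 114 + 1/6 × 62 = 12.3333 + 1 + 37 + 19 + 10.3333 = 79.6667

Treatment B (79.67 QALYs)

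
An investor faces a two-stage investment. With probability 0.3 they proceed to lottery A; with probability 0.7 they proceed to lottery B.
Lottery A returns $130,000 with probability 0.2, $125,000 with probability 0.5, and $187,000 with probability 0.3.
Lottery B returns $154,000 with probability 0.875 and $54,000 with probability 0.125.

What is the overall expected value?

EV(A) = 0.2 × 130000 + 0.5 × 125000 + 0.3 × 187000 = 26000 + 62500 + 56100 = 144600
EV(B) = 0.875 × 154000 + 0.125 × 54000 = 134750 + 6750 = 141500
Overall = 0.3 × 144600 + 0.7 × 141500 = 43380 + 99050 = 142430

$142,430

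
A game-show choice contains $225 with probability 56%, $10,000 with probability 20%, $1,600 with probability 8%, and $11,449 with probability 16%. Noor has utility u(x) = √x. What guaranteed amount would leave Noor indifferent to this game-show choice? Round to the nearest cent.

E[u] = 0.56·√225 + 0.2·√10000 + 0.08·√1600 + 0.16·√11449 = 0.56·15 + 0.2·100 + 0.08·40 + 0.16·107 = 48.72
CE = (48.72)² = 2373.6384

$2,373.64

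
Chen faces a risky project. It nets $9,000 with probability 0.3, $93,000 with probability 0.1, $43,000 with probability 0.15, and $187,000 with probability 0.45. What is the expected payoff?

$102,600

EV = 0.3 × 9000 + 0.1 × 93000 + 0.15 × 43000 + 0.45 × 187000 = 2700 + 9300 + 6450 + 84150 = 102600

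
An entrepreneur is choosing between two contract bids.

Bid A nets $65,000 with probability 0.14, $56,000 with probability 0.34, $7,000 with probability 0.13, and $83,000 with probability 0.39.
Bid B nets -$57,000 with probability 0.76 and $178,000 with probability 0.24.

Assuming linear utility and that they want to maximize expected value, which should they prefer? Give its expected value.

Bid A ($61,420)

Bid A = 0.14 × 65000 + 0.34 × 56000 + 0.13 × 7000 + 0.39 × 83000 = 9100 + 19040 + 910 + 32370 = 61420
Bid B = 0.76 × (-57000) + 0.24 × 178000 = -43320 + 42720 = -600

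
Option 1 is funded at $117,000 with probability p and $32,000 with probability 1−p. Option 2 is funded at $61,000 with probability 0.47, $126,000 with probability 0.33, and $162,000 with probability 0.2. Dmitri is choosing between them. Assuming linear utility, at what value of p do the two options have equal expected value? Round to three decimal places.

EV(Option 2) = 0.47 × 61000 + 0.33 × 126000 + 0.2 × 162000 = 28670 + 41580 + 32400 = 102650
p·117000 + (1−p)·32000 = 102650
85000p + 32000 = 102650
p = (102650 − 32000) / 85000

p = 0.831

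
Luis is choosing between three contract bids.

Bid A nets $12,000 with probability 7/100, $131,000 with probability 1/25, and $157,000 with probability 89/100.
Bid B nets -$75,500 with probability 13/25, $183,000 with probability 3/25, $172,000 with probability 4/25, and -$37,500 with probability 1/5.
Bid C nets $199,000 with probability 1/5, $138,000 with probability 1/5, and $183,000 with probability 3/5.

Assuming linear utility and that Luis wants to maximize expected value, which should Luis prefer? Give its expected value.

Bid C ($177,200)

Bid A = 7/100 × 12000 + 1/25 × 131000 + 89/100 × 157000 = 840 + 5240 + 139730 = 145810
Bid B = 13/25 × (-75500) + 3/25 × 183000 + 4/25 × 172000 + 1/5 × (-37500) = -39260 + 21960 + 27520 − 7500 = 2720
Bid C = 1/5 × 199000 + 1/5 × 138000 + 3/5 × 183000 = 39800 + 27600 + 109800 = 177200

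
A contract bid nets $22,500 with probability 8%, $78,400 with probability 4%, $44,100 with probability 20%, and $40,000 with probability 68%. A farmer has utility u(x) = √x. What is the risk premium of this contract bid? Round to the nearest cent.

E[u] = 0.08·√22500 + 0.04·√78400 + 0.2·√44100 + 0.68·√40000 = 0.08·150 + 0.04·280 + 0.2·210 + 0.68·200 = 201.2
CE = (201.2)² = 40481.44
Risk premium = EV − CE = 40956 − 40481.44 = 474.56

$474.56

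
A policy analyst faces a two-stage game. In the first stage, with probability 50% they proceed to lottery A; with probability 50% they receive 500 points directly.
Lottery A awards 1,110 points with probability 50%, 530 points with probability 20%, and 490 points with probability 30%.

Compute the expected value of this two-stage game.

654 points

EV(A) = 0.5 × 1110 + 0.2 × 530 + 0.3 × 490 = 555 + 106 + 147 = 808
Branch B: 500 (certain)
Overall = 0.5 × 808 + 0.5 × 500 = 404 + 250 = 654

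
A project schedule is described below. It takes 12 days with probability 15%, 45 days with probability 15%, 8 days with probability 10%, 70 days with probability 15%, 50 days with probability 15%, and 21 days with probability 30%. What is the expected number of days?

EV = 0.15 × 12 + 0.15 × 45 + 0.1 × 8 + 0.15 × 70 + 0.15 × 50 + 0.3 × 21 = 1.8 + 6.75 + 0.8 + 10.5 + 7.5 + 6.3 = 33.65

33.65 days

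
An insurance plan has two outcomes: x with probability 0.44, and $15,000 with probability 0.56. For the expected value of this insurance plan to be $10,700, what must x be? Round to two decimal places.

x = $5,227.27

0.44·x + 0.56·15000 = 10700
0.44·x = 10700 − 8400 = 2300
x = 2300 / 0.44 = 5227.2727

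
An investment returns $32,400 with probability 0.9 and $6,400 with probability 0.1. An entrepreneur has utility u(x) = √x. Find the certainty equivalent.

E[u] = 0.9·√32400 + 0.1·√6400 = 0.9·180 + 0.1·80 = 170
CE = (170)² = 28900

$28,900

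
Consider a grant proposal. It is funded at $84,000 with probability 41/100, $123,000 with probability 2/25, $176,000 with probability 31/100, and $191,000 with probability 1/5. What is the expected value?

EV = 41/100 × 84000 + 2/25 × 123000 + 31/100 × 176000 + 1/5 × 191000 = 34440 + 9840 + 54560 + 38200 = 137040

$137,040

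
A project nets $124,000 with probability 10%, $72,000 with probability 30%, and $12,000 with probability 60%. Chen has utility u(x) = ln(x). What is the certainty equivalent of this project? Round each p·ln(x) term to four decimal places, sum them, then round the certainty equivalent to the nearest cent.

$25,944.11

E[u] = 0.1·ln(124000) + 0.3·ln(72000) + 0.6·ln(12000) = 1.1728 + 3.3553 + 5.6356 = 10.1637
CE = e^10.1637 ≈ 25944.11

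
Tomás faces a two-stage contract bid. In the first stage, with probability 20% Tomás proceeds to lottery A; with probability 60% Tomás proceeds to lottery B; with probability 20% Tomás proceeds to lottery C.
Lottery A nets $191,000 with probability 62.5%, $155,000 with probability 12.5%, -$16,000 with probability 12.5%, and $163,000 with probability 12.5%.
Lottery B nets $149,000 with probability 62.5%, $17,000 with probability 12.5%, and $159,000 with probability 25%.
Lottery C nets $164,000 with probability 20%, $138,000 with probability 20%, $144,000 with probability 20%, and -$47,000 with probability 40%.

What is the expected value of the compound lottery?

EV(A) = 0.625 × 191000 + 0.125 × 155000 + 0.125 × (-16000) + 0.125 × 163000 = 119375 + 19375 − 2000 + 20375 = 157125
EV(B) = 0.625 × 149000 + 0.125 × 17000 + 0.25 × 159000 = 93125 + 2125 + 39750 = 135000
EV(C) = 0.2 × 164000 + 0.2 × 138000 + 0.2 × 144000 + 0.4 × (-47000) = 32800 + 27600 + 28800 − 18800 = 70400
Overall = 0.2 × 157125 + 0.6 × 135000 + 0.2 × 70400 = 31425 + 81000 + 14080 = 126505

$126,505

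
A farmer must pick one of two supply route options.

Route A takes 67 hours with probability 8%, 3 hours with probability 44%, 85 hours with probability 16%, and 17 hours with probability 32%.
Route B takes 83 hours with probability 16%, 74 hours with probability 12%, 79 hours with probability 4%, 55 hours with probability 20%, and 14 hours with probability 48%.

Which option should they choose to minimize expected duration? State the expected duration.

Route A = 0.08 × 67 + 0.44 × 3 + 0.16 × 85 + 0.32 × 17 = 5.36 + 1.32 + 13.6 + 5.44 = 25.72
Route B = 0.16 × 83 + 0.12 × 74 + 0.04 × 79 + 0.2 × 55 + 0.48 × 14 = 13.28 + 8.88 + 3.16 + 11 + 6.72 = 43.04

Route A (25.72 hours)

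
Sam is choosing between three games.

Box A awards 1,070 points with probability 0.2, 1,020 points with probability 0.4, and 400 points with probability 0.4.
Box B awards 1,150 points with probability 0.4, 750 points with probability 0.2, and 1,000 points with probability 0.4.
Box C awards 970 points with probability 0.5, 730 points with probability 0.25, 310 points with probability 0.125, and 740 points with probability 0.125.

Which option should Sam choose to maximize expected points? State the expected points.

Box B (1,010 points)

Box A = 0.2 × 1070 + 0.4 × 1020 + 0.4 × 400 = 214 + 408 + 160 = 782
Box B = 0.4 × 1150 + 0.2 × 750 + 0.4 × 1000 = 460 + 150 + 400 = 1010
Box C = 0.5 × 970 + 0.25 × 730 + 0.125 × 310 + 0.125 × 740 = 485 + 182.5 + 38.75 + 92.5 = 798.75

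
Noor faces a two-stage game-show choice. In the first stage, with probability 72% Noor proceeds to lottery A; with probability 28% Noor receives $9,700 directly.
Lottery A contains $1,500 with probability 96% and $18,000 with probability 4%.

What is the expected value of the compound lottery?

$4,271.20

EV(A) = 0.96 × 1500 + 0.04 × 18000 = 1440 + 720 = 2160
Branch B: 9700 (certain)
Overall = 0.72 × 2160 + 0.28 × 9700 = 1555.2 + 2716 = 4271.2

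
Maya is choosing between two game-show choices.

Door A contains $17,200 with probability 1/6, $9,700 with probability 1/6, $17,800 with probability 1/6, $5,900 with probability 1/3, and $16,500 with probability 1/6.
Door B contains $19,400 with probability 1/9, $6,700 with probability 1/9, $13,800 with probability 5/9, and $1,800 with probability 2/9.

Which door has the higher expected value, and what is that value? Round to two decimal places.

Door A ($12,166.67)

Door A = 1/6 × 17200 + 1/6 × 9700 + 1/6 × 17800 + 1/3 × 5900 + 1/6 × 16500 = 2866.6667 + 1616.6667 + 2966.6667 + 1966.6667 + 2750 = 12166.6667
Door B = 1/9 × 19400 + 1/9 × 6700 + 5/9 × 13800 + 2/9 × 1800 = 2155.5556 + 744.4444 + 7666.6667 + 400 = 10966.6667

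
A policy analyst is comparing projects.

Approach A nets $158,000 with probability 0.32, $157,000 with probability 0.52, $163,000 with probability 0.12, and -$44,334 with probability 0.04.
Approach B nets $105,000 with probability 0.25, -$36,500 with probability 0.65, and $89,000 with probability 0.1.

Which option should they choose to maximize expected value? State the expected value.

Approach A = 0.32 × 158000 + 0.52 × 157000 + 0.12 × 163000 + 0.04 × (-44334) = 50560 + 81640 + 19560 − 1773.36 = 149986.64
Approach B = 0.25 × 105000 + 0.65 × (-36500) + 0.1 × 89000 = 26250 − 23725 + 8900 = 11425

Approach A ($149,986.64)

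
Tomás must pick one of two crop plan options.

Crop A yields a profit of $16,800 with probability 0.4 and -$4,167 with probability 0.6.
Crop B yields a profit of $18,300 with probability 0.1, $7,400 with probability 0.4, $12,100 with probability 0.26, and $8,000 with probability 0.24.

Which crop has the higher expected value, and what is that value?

Crop B ($9,856)

Crop A = 0.4 × 16800 + 0.6 × (-4167) = 6720 − 2500.2 = 4219.8
Crop B = 0.1 × 18300 + 0.4 × 7400 + 0.26 × 12100 + 0.24 × 8000 = 1830 + 2960 + 3146 + 1920 = 9856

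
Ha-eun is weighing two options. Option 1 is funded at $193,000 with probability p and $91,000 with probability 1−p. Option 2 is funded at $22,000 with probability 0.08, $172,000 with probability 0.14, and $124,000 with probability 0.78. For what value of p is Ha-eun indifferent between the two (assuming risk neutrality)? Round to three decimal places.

EV(Option 2) = 0.08 × 22000 + 0.14 × 172000 + 0.78 × 124000 = 1760 + 24080 + 96720 = 122560
p·193000 + (1−p)·91000 = 122560
102000p + 91000 = 122560
p = (122560 − 91000) / 102000

p = 0.309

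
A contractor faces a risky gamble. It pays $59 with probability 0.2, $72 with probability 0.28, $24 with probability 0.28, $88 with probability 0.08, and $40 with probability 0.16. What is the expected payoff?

$52.12

EV = 0.2 × 59 + 0.28 × 72 + 0.28 × 24 + 0.08 × 88 + 0.16 × 40 = 11.8 + 20.16 + 6.72 + 7.04 + 6.4 = 52.12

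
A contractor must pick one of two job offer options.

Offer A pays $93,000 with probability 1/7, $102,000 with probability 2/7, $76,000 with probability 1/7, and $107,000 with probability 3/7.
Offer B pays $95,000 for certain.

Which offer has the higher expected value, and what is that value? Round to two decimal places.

Offer A ($99,142.86)

Offer A = 1/7 × 93000 + 2/7 × 102000 + 1/7 × 76000 + 3/7 × 107000 = 13285.7143 + 29142.8571 + 10857.1429 + 45857.1429 = 99142.8571
Offer B: 95000 (certain)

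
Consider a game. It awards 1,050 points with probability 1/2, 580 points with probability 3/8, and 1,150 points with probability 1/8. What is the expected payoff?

EV = 1/2 × 1050 + 3/8 × 580 + 1/8 × 1150 = 525 + 217.5 + 143.75 = 886.25

886.25 points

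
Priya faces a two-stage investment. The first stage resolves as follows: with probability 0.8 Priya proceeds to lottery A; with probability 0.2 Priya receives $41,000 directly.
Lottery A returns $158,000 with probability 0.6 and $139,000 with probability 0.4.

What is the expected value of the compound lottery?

$128,520

EV(A) = 0.6 × 158000 + 0.4 × 139000 = 94800 + 55600 = 150400
Branch B: 41000 (certain)
Overall = 0.8 × 150400 + 0.2 × 41000 = 120320 + 8200 = 128520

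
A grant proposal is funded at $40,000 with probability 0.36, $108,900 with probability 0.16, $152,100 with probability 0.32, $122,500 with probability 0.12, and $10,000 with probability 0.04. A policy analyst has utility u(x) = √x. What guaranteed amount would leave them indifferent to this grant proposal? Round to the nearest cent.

$87,379.36

E[u] = 0.36·√40000 + 0.16·√108900 + 0.32·√152100 + 0.12·√122500 + 0.04·√10000 = 0.36·200 + 0.16·330 + 0.32·390 + 0.12·350 + 0.04·100 = 295.6
CE = (295.6)² = 87379.36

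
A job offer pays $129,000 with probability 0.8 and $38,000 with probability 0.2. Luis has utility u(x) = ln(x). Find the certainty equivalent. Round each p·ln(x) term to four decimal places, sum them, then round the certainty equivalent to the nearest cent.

$101,032.75

E[u] = 0.8·ln(129000) + 0.2·ln(38000) = 9.4141 + 2.1091 = 11.5232
CE = e^11.5232 ≈ 101032.75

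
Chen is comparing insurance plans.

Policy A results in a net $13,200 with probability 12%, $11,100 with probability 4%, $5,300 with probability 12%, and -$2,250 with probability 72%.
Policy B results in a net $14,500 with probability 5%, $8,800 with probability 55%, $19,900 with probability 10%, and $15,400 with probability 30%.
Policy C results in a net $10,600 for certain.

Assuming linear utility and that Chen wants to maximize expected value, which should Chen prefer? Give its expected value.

Policy A = 0.12 × 13200 + 0.04 × 11100 + 0.12 × 5300 + 0.72 × (-2250) = 1584 + 444 + 636 − 1620 = 1044
Policy B = 0.05 × 14500 + 0.55 × 8800 + 0.1 × 19900 + 0.3 × 15400 = 725 + 4840 + 1990 + 4620 = 12175
Policy C: 10600 (certain)

Policy B ($12,175)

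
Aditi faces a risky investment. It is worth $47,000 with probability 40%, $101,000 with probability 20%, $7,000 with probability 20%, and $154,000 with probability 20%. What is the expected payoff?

EV = 0.4 × 47000 + 0.2 × 101000 + 0.2 × 7000 + 0.2 × 154000 = 18800 + 20200 + 1400 + 30800 = 71200

$71,200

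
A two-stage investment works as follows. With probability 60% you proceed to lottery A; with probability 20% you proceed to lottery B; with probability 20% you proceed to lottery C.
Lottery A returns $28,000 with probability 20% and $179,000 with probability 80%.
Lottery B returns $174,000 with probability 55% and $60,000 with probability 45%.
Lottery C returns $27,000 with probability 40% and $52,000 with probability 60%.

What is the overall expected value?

$122,220

EV(A) = 0.2 × 28000 + 0.8 × 179000 = 5600 + 143200 = 148800
EV(B) = 0.55 × 174000 + 0.45 × 60000 = 95700 + 27000 = 122700
EV(C) = 0.4 × 27000 + 0.6 × 52000 = 10800 + 31200 = 42000
Overall = 0.6 × 148800 + 0.2 × 122700 + 0.2 × 42000 = 89280 + 24540 + 8400 = 122220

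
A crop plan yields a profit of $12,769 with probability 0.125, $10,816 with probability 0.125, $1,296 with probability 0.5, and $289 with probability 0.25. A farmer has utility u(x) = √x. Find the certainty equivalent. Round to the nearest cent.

E[u] = 0.125·√12769 + 0.125·√10816 + 0.5·√1296 + 0.25·√289 = 0.125·113 + 0.125·104 + 0.5·36 + 0.25·17 = 49.375
CE = (49.375)² = 2437.890625

$2,437.89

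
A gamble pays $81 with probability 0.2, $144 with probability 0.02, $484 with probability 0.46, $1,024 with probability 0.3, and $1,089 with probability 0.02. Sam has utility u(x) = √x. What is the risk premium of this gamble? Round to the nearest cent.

$68.04

E[u] = 0.2·√81 + 0.02·√144 + 0.46·√484 + 0.3·√1024 + 0.02·√1089 = 0.2·9 + 0.02·12 + 0.46·22 + 0.3·32 + 0.02·33 = 22.42
CE = (22.42)² = 502.6564
Risk premium = EV − CE = 570.7 − 502.6564 = 68.0436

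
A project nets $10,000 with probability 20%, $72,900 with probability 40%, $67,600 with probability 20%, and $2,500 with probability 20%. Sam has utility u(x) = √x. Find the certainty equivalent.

$36,100

E[u] = 0.2·√10000 + 0.4·√72900 + 0.2·√67600 + 0.2·√2500 = 0.2·100 + 0.4·270 + 0.2·260 + 0.2·50 = 190
CE = (190)² = 36100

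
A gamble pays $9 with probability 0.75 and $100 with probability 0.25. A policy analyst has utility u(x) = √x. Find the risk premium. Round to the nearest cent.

$9.19

E[u] = 0.75·√9 + 0.25·√100 = 0.75·3 + 0.25·10 = 4.75
CE = (4.75)² = 22.5625
Risk premium = EV − CE = 31.75 − 22.5625 = 9.1875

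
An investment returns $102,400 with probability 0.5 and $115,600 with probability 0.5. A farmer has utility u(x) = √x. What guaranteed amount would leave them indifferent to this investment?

E[u] = 0.5·√102400 + 0.5·√115600 = 0.5·320 + 0.5·340 = 330
CE = (330)² = 108900

$108,900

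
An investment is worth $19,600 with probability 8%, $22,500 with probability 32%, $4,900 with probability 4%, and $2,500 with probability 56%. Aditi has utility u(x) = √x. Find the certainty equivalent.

$8,100

E[u] = 0.08·√19600 + 0.32·√22500 + 0.04·√4900 + 0.56·√2500 = 0.08·140 + 0.32·150 + 0.04·70 + 0.56·50 = 90
CE = (90)² = 8100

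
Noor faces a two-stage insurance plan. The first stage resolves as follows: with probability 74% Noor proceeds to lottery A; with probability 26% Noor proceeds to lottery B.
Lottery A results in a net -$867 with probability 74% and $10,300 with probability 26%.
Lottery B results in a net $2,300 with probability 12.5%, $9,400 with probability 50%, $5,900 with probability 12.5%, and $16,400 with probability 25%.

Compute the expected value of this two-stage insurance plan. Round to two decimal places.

EV(A) = 0.74 × (-867) + 0.26 × 10300 = -641.58 + 2678 = 2036.42
EV(B) = 0.125 × 2300 + 0.5 × 9400 + 0.125 × 5900 + 0.25 × 16400 = 287.5 + 4700 + 737.5 + 4100 = 9825
Overall = 0.74 × 2036.42 + 0.26 × 9825 = 1506.9508 + 2554.5 = 4061.4508

$4,061.45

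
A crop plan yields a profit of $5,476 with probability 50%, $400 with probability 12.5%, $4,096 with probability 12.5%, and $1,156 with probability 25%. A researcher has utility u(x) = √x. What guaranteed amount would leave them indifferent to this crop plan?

E[u] = 0.5·√5476 + 0.125·√400 + 0.125·√4096 + 0.25·√1156 = 0.5·74 + 0.125·20 + 0.125·64 + 0.25·34 = 56
CE = (56)² = 3136

$3,136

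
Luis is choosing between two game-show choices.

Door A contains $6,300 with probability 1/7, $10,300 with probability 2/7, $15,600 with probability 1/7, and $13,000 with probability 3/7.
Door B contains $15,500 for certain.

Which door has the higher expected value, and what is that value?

Door A = 1/7 × 6300 + 2/7 × 10300 + 1/7 × 15600 + 3/7 × 13000 = 900 + 2942.8571 + 2228.5714 + 5571.4286 = 11642.8571
Door B: 15500 (certain)

Door B ($15,500)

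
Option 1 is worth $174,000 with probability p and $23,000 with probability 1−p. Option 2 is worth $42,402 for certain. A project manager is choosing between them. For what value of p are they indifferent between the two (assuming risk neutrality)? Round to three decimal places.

p = 0.128

p·174000 + (1−p)·23000 = 42402
151000p + 23000 = 42402
p = (42402 − 23000) / 151000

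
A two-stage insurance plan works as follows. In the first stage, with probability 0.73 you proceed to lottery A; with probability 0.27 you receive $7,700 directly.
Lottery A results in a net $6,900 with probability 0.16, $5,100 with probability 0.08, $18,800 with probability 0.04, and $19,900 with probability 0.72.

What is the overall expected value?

EV(A) = 0.16 × 6900 + 0.08 × 5100 + 0.04 × 18800 + 0.72 × 19900 = 1104 + 408 + 752 + 14328 = 16592
Branch B: 7700 (certain)
Overall = 0.73 × 16592 + 0.27 × 7700 = 12112.16 + 2079 = 14191.16

$14,191.16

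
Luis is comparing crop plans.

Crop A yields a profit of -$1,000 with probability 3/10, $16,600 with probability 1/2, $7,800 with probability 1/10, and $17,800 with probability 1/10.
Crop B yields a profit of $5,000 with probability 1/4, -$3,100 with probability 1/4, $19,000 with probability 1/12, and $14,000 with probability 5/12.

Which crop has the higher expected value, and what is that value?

Crop A ($10,560)

Crop A = 3/10 × (-1000) + 1/2 × 16600 + 1/10 × 7800 + 1/10 × 17800 = -300 + 8300 + 780 + 1780 = 10560
Crop B = 1/4 × 5000 + 1/4 × (-3100) + 1/12 × 19000 + 5/12 × 14000 = 1250 − 775 + 1583.3333 + 5833.3333 = 7891.6667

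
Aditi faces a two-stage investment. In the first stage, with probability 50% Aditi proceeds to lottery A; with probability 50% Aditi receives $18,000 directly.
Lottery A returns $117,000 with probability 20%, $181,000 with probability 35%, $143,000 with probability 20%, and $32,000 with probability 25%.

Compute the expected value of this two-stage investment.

EV(A) = 0.2 × 117000 + 0.35 × 181000 + 0.2 × 143000 + 0.25 × 32000 = 23400 + 63350 + 28600 + 8000 = 123350
Branch B: 18000 (certain)
Overall = 0.5 × 123350 + 0.5 × 18000 = 61675 + 9000 = 70675

$70,675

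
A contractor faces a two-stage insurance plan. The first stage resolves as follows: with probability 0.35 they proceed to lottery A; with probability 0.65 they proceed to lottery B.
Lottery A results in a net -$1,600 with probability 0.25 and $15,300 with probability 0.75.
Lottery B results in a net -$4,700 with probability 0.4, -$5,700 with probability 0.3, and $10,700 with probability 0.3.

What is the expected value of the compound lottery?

$3,629.25

EV(A) = 0.25 × (-1600) + 0.75 × 15300 = -400 + 11475 = 11075
EV(B) = 0.4 × (-4700) + 0.3 × (-5700) + 0.3 × 10700 = -1880 − 1710 + 3210 = -380
Overall = 0.35 × 11075 + 0.65 × (-380) = 3876.25 − 247 = 3629.25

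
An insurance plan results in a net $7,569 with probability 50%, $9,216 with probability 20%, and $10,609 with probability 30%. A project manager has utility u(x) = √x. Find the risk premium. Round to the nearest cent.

$49.44

E[u] = 0.5·√7569 + 0.2·√9216 + 0.3·√10609 = 0.5·87 + 0.2·96 + 0.3·103 = 93.6
CE = (93.6)² = 8760.96
Risk premium = EV − CE = 8810.4 − 8760.96 = 49.44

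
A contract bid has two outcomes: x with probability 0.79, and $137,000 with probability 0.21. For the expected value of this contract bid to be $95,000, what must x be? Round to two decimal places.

x = $83,835.44

0.79·x + 0.21·137000 = 95000
0.79·x = 95000 − 28770 = 66230
x = 66230 / 0.79 = 83835.4430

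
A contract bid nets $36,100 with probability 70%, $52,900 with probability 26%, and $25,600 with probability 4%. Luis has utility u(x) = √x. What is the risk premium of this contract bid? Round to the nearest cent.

E[u] = 0.7·√36100 + 0.26·√52900 + 0.04·√25600 = 0.7·190 + 0.26·230 + 0.04·160 = 199.2
CE = (199.2)² = 39680.64
Risk premium = EV − CE = 40048 − 39680.64 = 367.36

$367.36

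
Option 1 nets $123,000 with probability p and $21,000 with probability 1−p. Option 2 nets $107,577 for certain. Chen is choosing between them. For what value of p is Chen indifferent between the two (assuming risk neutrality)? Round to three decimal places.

p·123000 + (1−p)·21000 = 107577
102000p + 21000 = 107577
p = (107577 − 21000) / 102000

p = 0.849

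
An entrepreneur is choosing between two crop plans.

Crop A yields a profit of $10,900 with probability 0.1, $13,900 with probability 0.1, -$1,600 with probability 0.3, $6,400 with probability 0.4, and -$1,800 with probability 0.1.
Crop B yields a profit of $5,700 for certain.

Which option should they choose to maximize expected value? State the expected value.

Crop B ($5,700)

Crop A = 0.1 × 10900 + 0.1 × 13900 + 0.3 × (-1600) + 0.4 × 6400 + 0.1 × (-1800) = 1090 + 1390 − 480 + 2560 − 180 = 4380
Crop B: 5700 (certain)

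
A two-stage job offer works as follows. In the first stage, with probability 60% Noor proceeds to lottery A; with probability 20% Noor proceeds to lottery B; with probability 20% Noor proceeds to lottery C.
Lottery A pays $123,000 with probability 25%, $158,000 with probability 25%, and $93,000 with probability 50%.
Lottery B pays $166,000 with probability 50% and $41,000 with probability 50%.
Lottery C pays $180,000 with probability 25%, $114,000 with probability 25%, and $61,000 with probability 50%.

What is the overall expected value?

EV(A) = 0.25 × 123000 + 0.25 × 158000 + 0.5 × 93000 = 30750 + 39500 + 46500 = 116750
EV(B) = 0.5 × 166000 + 0.5 × 41000 = 83000 + 20500 = 103500
EV(C) = 0.25 × 180000 + 0.25 × 114000 + 0.5 × 61000 = 45000 + 28500 + 30500 = 104000
Overall = 0.6 × 116750 + 0.2 × 103500 + 0.2 × 104000 = 70050 + 20700 + 20800 = 111550

$111,550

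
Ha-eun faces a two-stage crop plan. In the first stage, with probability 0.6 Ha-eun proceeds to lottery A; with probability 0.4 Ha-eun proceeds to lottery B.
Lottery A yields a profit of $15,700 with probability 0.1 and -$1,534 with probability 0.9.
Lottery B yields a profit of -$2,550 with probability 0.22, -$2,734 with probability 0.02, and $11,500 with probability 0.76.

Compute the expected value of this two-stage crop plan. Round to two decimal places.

$3,363.37

EV(A) = 0.1 × 15700 + 0.9 × (-1534) = 1570 − 1380.6 = 189.4
EV(B) = 0.22 × (-2550) + 0.02 × (-2734) + 0.76 × 11500 = -561 − 54.68 + 8740 = 8124.32
Overall = 0.6 × 189.4 + 0.4 × 8124.32 = 113.64 + 3249.728 = 3363.368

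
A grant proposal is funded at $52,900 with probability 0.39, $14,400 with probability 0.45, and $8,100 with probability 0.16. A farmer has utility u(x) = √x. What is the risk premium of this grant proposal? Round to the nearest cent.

$3,411.39

E[u] = 0.39·√52900 + 0.45·√14400 + 0.16·√8100 = 0.39·230 + 0.45·120 + 0.16·90 = 158.1
CE = (158.1)² = 24995.61
Risk premium = EV − CE = 28407 − 24995.61 = 3411.39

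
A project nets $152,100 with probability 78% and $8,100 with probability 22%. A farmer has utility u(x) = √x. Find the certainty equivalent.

E[u] = 0.78·√152100 + 0.22·√8100 = 0.78·390 + 0.22·90 = 324
CE = (324)² = 104976

$104,976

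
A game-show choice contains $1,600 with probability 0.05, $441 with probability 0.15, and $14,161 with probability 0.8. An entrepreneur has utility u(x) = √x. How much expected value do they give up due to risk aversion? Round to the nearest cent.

$1,404.83

E[u] = 0.05·√1600 + 0.15·√441 + 0.8·√14161 = 0.05·40 + 0.15·21 + 0.8·119 = 100.35
CE = (100.35)² = 10070.1225
Risk premium = EV − CE = 11474.95 − 10070.1225 = 1404.8275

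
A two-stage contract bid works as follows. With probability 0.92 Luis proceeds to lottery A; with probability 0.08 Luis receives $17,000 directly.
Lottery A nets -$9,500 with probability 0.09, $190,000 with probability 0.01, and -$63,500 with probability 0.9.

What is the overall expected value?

-$50,256.60

EV(A) = 0.09 × (-9500) + 0.01 × 190000 + 0.9 × (-63500) = -855 + 1900 − 57150 = -56105
Branch B: 17000 (certain)
Overall = 0.92 × (-56105) + 0.08 × 17000 = -51616.6 + 1360 = -50256.6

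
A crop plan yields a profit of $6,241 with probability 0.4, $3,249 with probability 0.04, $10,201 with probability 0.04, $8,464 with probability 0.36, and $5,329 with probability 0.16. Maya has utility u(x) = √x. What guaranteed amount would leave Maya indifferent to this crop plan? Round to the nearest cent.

E[u] = 0.4·√6241 + 0.04·√3249 + 0.04·√10201 + 0.36·√8464 + 0.16·√5329 = 0.4·79 + 0.04·57 + 0.04·101 + 0.36·92 + 0.16·73 = 82.72
CE = (82.72)² = 6842.5984

$6,842.60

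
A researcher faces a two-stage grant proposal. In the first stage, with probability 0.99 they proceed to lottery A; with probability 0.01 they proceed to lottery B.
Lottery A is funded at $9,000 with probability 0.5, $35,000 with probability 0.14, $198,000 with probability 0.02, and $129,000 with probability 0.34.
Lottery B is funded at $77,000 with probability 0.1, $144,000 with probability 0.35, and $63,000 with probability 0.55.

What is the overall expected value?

$57,575.30

EV(A) = 0.5 × 9000 + 0.14 × 35000 + 0.02 × 198000 + 0.34 × 129000 = 4500 + 4900 + 3960 + 43860 = 57220
EV(B) = 0.1 × 77000 + 0.35 × 144000 + 0.55 × 63000 = 7700 + 50400 + 34650 = 92750
Overall = 0.99 × 57220 + 0.01 × 92750 = 56647.8 + 927.5 = 57575.3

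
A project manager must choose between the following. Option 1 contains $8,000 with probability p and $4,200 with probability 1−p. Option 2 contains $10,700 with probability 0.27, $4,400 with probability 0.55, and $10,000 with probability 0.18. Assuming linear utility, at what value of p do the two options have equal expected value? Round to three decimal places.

p = 0.766

EV(Option 2) = 0.27 × 10700 + 0.55 × 4400 + 0.18 × 10000 = 2889 + 2420 + 1800 = 7109
p·8000 + (1−p)·4200 = 7109
3800p + 4200 = 7109
p = (7109 − 4200) / 3800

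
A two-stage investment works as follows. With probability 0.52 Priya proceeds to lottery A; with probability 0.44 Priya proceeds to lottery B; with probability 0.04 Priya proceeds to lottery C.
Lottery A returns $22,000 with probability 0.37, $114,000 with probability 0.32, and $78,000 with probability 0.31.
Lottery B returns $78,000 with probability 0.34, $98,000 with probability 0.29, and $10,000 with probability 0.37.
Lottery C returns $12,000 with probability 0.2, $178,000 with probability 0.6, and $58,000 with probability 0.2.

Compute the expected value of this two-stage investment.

$66,409.60

EV(A) = 0.37 × 22000 + 0.32 × 114000 + 0.31 × 78000 = 8140 + 36480 + 24180 = 68800
EV(B) = 0.34 × 78000 + 0.29 × 98000 + 0.37 × 10000 = 26520 + 28420 + 3700 = 58640
EV(C) = 0.2 × 12000 + 0.6 × 178000 + 0.2 × 58000 = 2400 + 106800 + 11600 = 120800
Overall = 0.52 × 68800 + 0.44 × 58640 + 0.04 × 120800 = 35776 + 25801.6 + 4832 = 66409.6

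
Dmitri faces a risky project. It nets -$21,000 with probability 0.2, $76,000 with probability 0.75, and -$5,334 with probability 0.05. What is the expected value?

$52,533.30

EV = 0.2 × (-21000) + 0.75 × 76000 + 0.05 × (-5334) = -4200 + 57000 − 266.7 = 52533.3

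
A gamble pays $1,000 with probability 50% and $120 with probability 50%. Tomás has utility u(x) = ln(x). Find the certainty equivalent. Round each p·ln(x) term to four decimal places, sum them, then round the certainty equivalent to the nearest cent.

E[u] = 0.5·ln(1000) + 0.5·ln(120) = 3.4539 + 2.3937 = 5.8476
CE = e^5.8476 ≈ 346.40

$346.40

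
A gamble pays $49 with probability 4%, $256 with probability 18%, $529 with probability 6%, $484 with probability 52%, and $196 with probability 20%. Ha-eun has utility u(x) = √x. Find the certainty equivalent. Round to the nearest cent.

E[u] = 0.04·√49 + 0.18·√256 + 0.06·√529 + 0.52·√484 + 0.2·√196 = 0.04·7 + 0.18·16 + 0.06·23 + 0.52·22 + 0.2·14 = 18.78
CE = (18.78)² = 352.6884

$352.69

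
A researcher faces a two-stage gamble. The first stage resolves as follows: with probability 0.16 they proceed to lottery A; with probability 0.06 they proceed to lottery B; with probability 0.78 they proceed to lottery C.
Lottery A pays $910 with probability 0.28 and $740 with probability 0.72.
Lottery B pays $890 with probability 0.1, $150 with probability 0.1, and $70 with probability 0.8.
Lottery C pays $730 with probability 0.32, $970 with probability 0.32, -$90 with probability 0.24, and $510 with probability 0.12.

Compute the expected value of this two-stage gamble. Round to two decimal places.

EV(A) = 0.28 × 910 + 0.72 × 740 = 254.8 + 532.8 = 787.6
EV(B) = 0.1 × 890 + 0.1 × 150 + 0.8 × 70 = 89 + 15 + 56 = 160
EV(C) = 0.32 × 730 + 0.32 × 970 + 0.24 × (-90) + 0.12 × 510 = 233.6 + 310.4 − 21.6 + 61.2 = 583.6
Overall = 0.16 × 787.6 + 0.06 × 160 + 0.78 × 583.6 = 126.016 + 9.6 + 455.208 = 590.824

$590.82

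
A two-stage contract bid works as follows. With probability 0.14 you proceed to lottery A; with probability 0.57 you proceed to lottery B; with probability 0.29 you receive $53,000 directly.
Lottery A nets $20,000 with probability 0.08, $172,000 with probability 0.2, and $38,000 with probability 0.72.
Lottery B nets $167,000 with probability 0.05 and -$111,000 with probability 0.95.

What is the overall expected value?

EV(A) = 0.08 × 20000 + 0.2 × 172000 + 0.72 × 38000 = 1600 + 34400 + 27360 = 63360
EV(B) = 0.05 × 167000 + 0.95 × (-111000) = 8350 − 105450 = -97100
Branch C: 53000 (certain)
Overall = 0.14 × 63360 + 0.57 × (-97100) + 0.29 × 53000 = 8870.4 − 55347 + 15370 = -31106.6

-$31,106.60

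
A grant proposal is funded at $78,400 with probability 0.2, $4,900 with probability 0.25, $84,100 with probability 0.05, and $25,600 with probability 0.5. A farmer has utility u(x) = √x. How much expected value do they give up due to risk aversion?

$5,686

E[u] = 0.2·√78400 + 0.25·√4900 + 0.05·√84100 + 0.5·√25600 = 0.2·280 + 0.25·70 + 0.05·290 + 0.5·160 = 168
CE = (168)² = 28224
Risk premium = EV − CE = 33910 − 28224 = 5686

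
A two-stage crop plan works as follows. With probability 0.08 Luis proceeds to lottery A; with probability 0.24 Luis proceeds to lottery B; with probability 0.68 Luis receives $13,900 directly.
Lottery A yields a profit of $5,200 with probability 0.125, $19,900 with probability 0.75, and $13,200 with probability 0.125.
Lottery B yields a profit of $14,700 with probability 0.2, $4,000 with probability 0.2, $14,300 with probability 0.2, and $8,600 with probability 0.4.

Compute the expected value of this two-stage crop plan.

$13,239.60

EV(A) = 0.125 × 5200 + 0.75 × 19900 + 0.125 × 13200 = 650 + 14925 + 1650 = 17225
EV(B) = 0.2 × 14700 + 0.2 × 4000 + 0.2 × 14300 + 0.4 × 8600 = 2940 + 800 + 2860 + 3440 = 10040
Branch C: 13900 (certain)
Overall = 0.08 × 17225 + 0.24 × 10040 + 0.68 × 13900 = 1378 + 2409.6 + 9452 = 13239.6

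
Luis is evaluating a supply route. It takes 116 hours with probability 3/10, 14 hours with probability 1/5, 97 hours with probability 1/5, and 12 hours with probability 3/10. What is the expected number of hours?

EV = 3/10 × 116 + 1/5 × 14 + 1/5 × 97 + 3/10 × 12 = 34.8 + 2.8 + 19.4 + 3.6 = 60.6

60.6 hours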